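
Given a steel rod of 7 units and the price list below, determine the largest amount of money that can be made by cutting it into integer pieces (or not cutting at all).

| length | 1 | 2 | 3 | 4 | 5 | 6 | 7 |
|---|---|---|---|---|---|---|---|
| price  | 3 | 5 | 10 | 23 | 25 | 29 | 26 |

Let R[k] be the best obtainable value from length k. For each k, try every first piece i and keep the best of price[i] + R[k−i].
R[1] = 3
R[2] = 6  (first piece 1, then R[1]=3)
R[3] = 10
R[4] = 23
R[5] = 26  (first piece 1, then R[4]=23)
R[6] = 29  (first piece 1, then R[5]=26)
R[7] = 33  (first piece 3, then R[4]=23)
One optimal cutting: 4 + 3 → $23 + $10 = $33.

33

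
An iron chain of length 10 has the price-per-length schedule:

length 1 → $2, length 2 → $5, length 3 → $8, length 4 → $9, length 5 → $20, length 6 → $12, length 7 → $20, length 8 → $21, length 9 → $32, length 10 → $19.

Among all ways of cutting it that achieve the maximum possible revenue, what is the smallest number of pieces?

2

Build r[k] bottom-up: r[k] = max over allowed piece i of (p[i] + r[k−i]).
r[1] = 2
r[2] = max(2+2, 5+0) = 5
r[3] = max(2+5, 5+2, 8+0) = 8
r[4] = max(2+8, 5+5, 8+2, 9+0) = 10
r[5] = max(2+10, 5+8, 8+5, 9+2, 20+0) = 20
r[6] = max(2+20, 5+10, 8+8, 9+5, 20+2, 12+0) = 22
r[7] = max(2+22, 5+20, 8+10, …, 12+2, 20+0) = 25
r[8] = max(2+25, 5+22, 8+20, …, 20+2, 21+0) = 28
r[9] = max(2+28, 5+25, 8+22, …, 21+2, 32+0) = 32
r[10] = max(2+32, 5+28, 8+25, …, 32+2, 19+0) = 40
Maximum revenue is $40.
Now minimize piece count subject to staying optimal: for each k, pieces[k] = 1 + min over i with p[i]+r[k−i]=r[k] of pieces[k−i].
pieces[7] = 2
pieces[8] = 2
pieces[9] = 1
pieces[10] = 2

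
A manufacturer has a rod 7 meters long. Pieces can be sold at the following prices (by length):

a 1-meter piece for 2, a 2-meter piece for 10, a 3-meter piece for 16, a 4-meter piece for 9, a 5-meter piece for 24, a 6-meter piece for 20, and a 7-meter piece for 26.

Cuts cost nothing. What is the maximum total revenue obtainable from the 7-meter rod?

Let v[k] be the best obtainable value from length k. For each k, try every first piece i and keep the best of price[i] + v[k−i].
v[1] = 2
v[2] = 10
v[3] = 16
v[4] = 20  (first piece 2, then v[2]=10)
v[5] = 26  (first piece 2, then v[3]=16)
v[6] = 32  (first piece 3, then v[3]=16)
v[7] = 36  (first piece 2, then v[5]=26)
One optimal cutting: 3 + 2 + 2 → 16 + 10 + 10 = 36.

36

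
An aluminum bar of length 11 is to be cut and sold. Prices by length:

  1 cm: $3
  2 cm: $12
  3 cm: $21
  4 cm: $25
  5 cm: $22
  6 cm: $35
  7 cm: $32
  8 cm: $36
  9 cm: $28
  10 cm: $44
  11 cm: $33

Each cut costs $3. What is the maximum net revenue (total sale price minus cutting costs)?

Consider every possible first cut. net[k] is the best of p[i]+net[k−i] over all sellable i≤k, charging 3 whenever i<k.
net[1] = 3
net[2] = 12
net[3] = 21
net[4] = 25
net[5] = 30  (first piece 2, then net[3]=21)
net[6] = 39  (first piece 3, then net[3]=21)
net[7] = 43  (first piece 3, then net[4]=25)
net[8] = 48  (first piece 2, then net[6]=39)
net[9] = 57  (first piece 3, then net[6]=39)
net[10] = 61  (first piece 3, then net[7]=43)
net[11] = 66  (first piece 2, then net[9]=57)
One optimal plan: pieces 3 + 3 + 3 + 2 (3 cuts) → $75 − $9 = $66.

66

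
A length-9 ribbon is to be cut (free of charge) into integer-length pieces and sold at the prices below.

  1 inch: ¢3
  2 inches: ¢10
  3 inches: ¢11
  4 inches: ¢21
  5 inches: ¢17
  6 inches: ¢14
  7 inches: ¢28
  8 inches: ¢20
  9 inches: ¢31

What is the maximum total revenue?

Build best[k] bottom-up: best[k] = max over allowed piece i of (p[i] + best[k−i]).
best[1] = 3
best[2] = 10
best[3] = 13  (first piece 1, then best[2]=10)
best[4] = 21
best[5] = 24  (first piece 1, then best[4]=21)
best[6] = 31  (first piece 2, then best[4]=21)
best[7] = 34  (first piece 1, then best[6]=31)
best[8] = 42  (first piece 4, then best[4]=21)
best[9] = 45  (first piece 1, then best[8]=42)
One optimal cutting: 4 + 4 + 1 → ¢21 + ¢21 + ¢3 = ¢45.

45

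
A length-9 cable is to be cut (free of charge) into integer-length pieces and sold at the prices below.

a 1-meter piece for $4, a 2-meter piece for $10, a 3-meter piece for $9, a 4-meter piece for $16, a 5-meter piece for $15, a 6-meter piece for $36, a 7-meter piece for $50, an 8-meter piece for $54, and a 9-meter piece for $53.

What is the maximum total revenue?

60

Build best[k] bottom-up: best[k] = max over allowed piece i of (p[i] + best[k−i]).
best[1] = 4
best[2] = max(4+4, 10+0) = 10
best[3] = max(4+10, 10+4, 9+0) = 14
best[4] = max(4+14, 10+10, 9+4, 16+0) = 20
best[5] = max(4+20, 10+14, 9+10, 16+4, 15+0) = 24
best[6] = max(4+24, 10+20, 9+14, 16+10, 15+4, 36+0) = 36
best[7] = max(4+36, 10+24, 9+20, …, 36+4, 50+0) = 50
best[8] = max(4+50, 10+36, 9+24, …, 50+4, 54+0) = 54
best[9] = max(4+54, 10+50, 9+36, …, 54+4, 53+0) = 60
One optimal cutting: 7 + 2 → $50 + $10 = $60.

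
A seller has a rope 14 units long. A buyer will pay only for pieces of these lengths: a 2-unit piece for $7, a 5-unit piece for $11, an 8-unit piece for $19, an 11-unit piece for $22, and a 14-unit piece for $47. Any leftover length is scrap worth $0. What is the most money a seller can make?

Consider every possible first cut. f[k] is the best of p[i]+f[k−i] over all sellable i≤k.
f[1] = 0
f[2] = 7
f[3] = 7
f[4] = 14  (first piece 2, then f[2]=7)
f[5] = 14
f[6] = 21  (first piece 2, then f[4]=14)
f[7] = 21
f[8] = 28  (first piece 2, then f[6]=21)
f[9] = 28
f[10] = 35  (first piece 2, then f[8]=28)
f[11] = 35
f[12] = 42  (first piece 2, then f[10]=35)
f[13] = 42
f[14] = 49  (first piece 2, then f[12]=42)
One optimal cutting: 2 + 2 + 2 + 2 + 2 + 2 + 2 → $49.

49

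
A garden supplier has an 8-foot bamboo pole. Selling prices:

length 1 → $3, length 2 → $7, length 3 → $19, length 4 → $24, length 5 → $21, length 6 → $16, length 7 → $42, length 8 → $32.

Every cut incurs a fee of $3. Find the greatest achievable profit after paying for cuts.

45

Build v[k] bottom-up: v[k] = max over allowed piece i of (p[i] + v[k−i]) − 3 per cut.
v[1] = 3
v[2] = max(3+3-3, 7+0) = 7
v[3] = max(3+7-3, 7+3-3, 19+0) = 19
v[4] = max(3+19-3, 7+7-3, 19+3-3, 24+0) = 24
v[5] = max(3+24-3, 7+19-3, 19+7-3, 24+3-3, 21+0) = 24
v[6] = max(3+24-3, 7+24-3, 19+19-3, 24+7-3, 21+3-3, 16+0) = 35
v[7] = max(3+35-3, 7+24-3, 19+24-3, …, 16+3-3, 42+0) = 42
v[8] = max(3+42-3, 7+35-3, 19+24-3, …, 42+3-3, 32+0) = 45
One optimal plan: pieces 4 + 4 (1 cut) → $48 − $3 = $45.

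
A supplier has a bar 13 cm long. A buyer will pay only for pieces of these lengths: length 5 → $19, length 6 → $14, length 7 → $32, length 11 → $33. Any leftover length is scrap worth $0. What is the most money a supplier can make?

Let best[k] be the best obtainable value from length k. For each k, try every first piece i and keep the best of price[i] + best[k−i].
best[1] = 0
best[2] = 0
best[3] = 0
best[4] = 0
best[5] = 19
best[6] = 19
best[7] = 32
best[8] = 32
best[9] = 32
best[10] = 38  (first piece 5, then best[5]=19)
best[11] = 38
best[12] = 51  (first piece 5, then best[7]=32)
best[13] = 51
One optimal cutting: pieces 7 + 5 with 1 cm of scrap → $51.

51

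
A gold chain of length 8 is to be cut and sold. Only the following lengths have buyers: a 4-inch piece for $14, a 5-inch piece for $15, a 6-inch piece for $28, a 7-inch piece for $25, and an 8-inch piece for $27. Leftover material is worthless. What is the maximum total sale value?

28

Let f[k] be the best obtainable value from length k. For each k, try every first piece i and keep the best of price[i] + f[k−i].
f[1] = 0
f[2] = 0
f[3] = 0
f[4] = 14
f[5] = max(14+0, 15+0) = 15
f[6] = max(14+0, 15+0, 28+0) = 28
f[7] = max(14+0, 15+0, 28+0, 25+0) = 28
f[8] = max(14+14, 15+0, 28+0, 25+0, 27+0) = 28
One optimal cutting: pieces 6 with 2 inches of scrap → $28.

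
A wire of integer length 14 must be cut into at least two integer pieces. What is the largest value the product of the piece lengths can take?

162

Let P[k] be the best product for length k (with at least one cut). For each first piece i, the rest contributes max(k−i, P[k−i]).
P[2] = 1*max(1,0) = 1*1 = 1
P[3] = max(1*2, 2*1) = 2
P[4] = max(1*3, 2*2, 3*1) = 4
P[5] = max(1*4, 2*3, 3*2, 4*1) = 6
P[6] = max(1*6, 2*4, 3*3, 4*2, 5*1) = 9
P[7] = max(1*9, 2*6, 3*4, 4*3, 5*2, 6*1) = 12
P[8] = max(1*12, 2*9, 3*6, …, 6*2, 7*1) = 18
P[9] = max(1*18, 2*12, 3*9, …, 7*2, 8*1) = 27
P[10] = max(1*27, 2*18, 3*12, …, 8*2, 9*1) = 36
P[11] = max(1*36, 2*27, 3*18, …, 9*2, 10*1) = 54
P[12] = max(1*54, 2*36, 3*27, …, 10*2, 11*1) = 81
P[13] = max(1*81, 2*54, 3*36, …, 11*2, 12*1) = 108
P[14] = max(1*108, 2*81, 3*54, …, 12*2, 13*1) = 162
One optimal split: 3 + 3 + 3 + 3 + 2; product 3*3*3*3*2 = 162.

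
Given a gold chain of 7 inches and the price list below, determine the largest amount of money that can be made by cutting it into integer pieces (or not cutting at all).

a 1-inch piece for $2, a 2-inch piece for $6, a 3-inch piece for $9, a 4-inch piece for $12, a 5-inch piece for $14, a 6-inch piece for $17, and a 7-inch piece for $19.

21

Consider every possible first cut. v[k] is the best of p[i]+v[k−i] over all sellable i≤k.
v[1] = 2
v[2] = max(2+2, 6+0) = 6
v[3] = max(2+6, 6+2, 9+0) = 9
v[4] = max(2+9, 6+6, 9+2, 12+0) = 12
v[5] = max(2+12, 6+9, 9+6, 12+2, 14+0) = 15
v[6] = max(2+15, 6+12, 9+9, 12+6, 14+2, 17+0) = 18
v[7] = max(2+18, 6+15, 9+12, …, 17+2, 19+0) = 21
One optimal cutting: 3 + 2 + 2 → $9 + $6 + $6 = $21.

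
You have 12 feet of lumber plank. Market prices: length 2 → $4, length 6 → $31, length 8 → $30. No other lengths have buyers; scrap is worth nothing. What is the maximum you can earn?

62

Let r[k] be the best obtainable value from length k. For each k, try every first piece i and keep the best of price[i] + r[k−i].
r[1] = 0
r[2] = 4
r[3] = 4
r[4] = 8  (first piece 2, then r[2]=4)
r[5] = 8
r[6] = 31
r[7] = 31
r[8] = 35  (first piece 2, then r[6]=31)
r[9] = 35
r[10] = 39  (first piece 2, then r[8]=35)
r[11] = 39
r[12] = 62  (first piece 6, then r[6]=31)
One optimal cutting: 6 + 6 → $62.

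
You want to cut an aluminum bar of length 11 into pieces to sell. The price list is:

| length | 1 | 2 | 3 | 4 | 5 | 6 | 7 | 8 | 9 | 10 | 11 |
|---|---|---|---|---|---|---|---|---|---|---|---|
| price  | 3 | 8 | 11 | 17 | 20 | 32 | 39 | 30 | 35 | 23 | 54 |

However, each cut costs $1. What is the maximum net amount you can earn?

55

Build v[k] bottom-up: v[k] = max over allowed piece i of (p[i] + v[k−i]) − 1 per cut.
v[1] = 3
v[2] = 8
v[3] = 11
v[4] = 17
v[5] = 20
v[6] = 32
v[7] = 39
v[8] = 41  (first piece 1, then v[7]=39)
v[9] = 46  (first piece 2, then v[7]=39)
v[10] = 49  (first piece 3, then v[7]=39)
v[11] = 55  (first piece 4, then v[7]=39)
One optimal plan: pieces 7 + 4 (1 cut) → $56 − $1 = $55.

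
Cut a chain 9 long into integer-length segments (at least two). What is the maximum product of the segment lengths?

Define prod[k] = max over 1≤i<k of i · max(k−i, prod[k−i]); the inner max lets the remainder stay uncut if that's better.
Small cases: prod[2]=1.
prod[3] = max(1·2, 2·1) = 2
prod[4] = max(1·3, 2·2, 3·1) = 4
prod[5] = max(1·4, 2·3, 3·2, 4·1) = 6
prod[6] = max(1·6, 2·4, 3·3, 4·2, 5·1) = 9
prod[7] = max(1·9, 2·6, 3·4, 4·3, 5·2, 6·1) = 12
prod[8] = max(1·12, 2·9, 3·6, …, 6·2, 7·1) = 18
prod[9] = max(1·18, 2·12, 3·9, …, 7·2, 8·1) = 27
One optimal split: 3 + 3 + 3; product 3·3·3 = 27.

27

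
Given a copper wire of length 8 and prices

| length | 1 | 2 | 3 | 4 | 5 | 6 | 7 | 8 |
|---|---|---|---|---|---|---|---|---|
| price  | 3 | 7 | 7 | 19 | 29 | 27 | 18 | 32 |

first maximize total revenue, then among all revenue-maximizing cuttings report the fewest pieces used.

3

Build r[k] bottom-up: r[k] = max over allowed piece i of (p[i] + r[k−i]).
r[1] = 3
r[2] = max(3+3, 7+0) = 7
r[3] = max(3+7, 7+3, 7+0) = 10
r[4] = max(3+10, 7+7, 7+3, 19+0) = 19
r[5] = max(3+19, 7+10, 7+7, 19+3, 29+0) = 29
r[6] = max(3+29, 7+19, 7+10, 19+7, 29+3, 27+0) = 32
r[7] = max(3+32, 7+29, 7+19, …, 27+3, 18+0) = 36
r[8] = max(3+36, 7+32, 7+29, …, 18+3, 32+0) = 39
Maximum revenue is €39.
Now minimize piece count subject to staying optimal: for each k, pieces[k] = 1 + min over i with p[i]+r[k−i]=r[k] of pieces[k−i].
pieces[5] = 1
pieces[6] = 2
pieces[7] = 2
pieces[8] = 3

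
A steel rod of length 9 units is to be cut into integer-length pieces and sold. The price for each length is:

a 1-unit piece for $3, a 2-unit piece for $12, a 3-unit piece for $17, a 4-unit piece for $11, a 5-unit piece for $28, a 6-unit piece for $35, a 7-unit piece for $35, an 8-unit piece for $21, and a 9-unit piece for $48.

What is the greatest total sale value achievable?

Consider every possible first cut. best[k] is the best of p[i]+best[k−i] over all sellable i≤k.
best[1] = 3
best[2] = 12
best[3] = 17
best[4] = 24  (first piece 2, then best[2]=12)
best[5] = 29  (first piece 2, then best[3]=17)
best[6] = 36  (first piece 2, then best[4]=24)
best[7] = 41  (first piece 2, then best[5]=29)
best[8] = 48  (first piece 2, then best[6]=36)
best[9] = 53  (first piece 2, then best[7]=41)
One optimal cutting: 3 + 2 + 2 + 2 → $17 + $12 + $12 + $12 = $53.

53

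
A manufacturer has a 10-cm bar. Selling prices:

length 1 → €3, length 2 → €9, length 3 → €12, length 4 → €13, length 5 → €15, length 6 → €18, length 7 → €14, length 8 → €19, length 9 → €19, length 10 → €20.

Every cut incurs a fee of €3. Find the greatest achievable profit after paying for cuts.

33

Build v[k] bottom-up: v[k] = max over allowed piece i of (p[i] + v[k−i]) − 3 per cut.
v[1] = 3
v[2] = max(3+3-3, 9+0) = 9
v[3] = max(3+9-3, 9+3-3, 12+0) = 12
v[4] = max(3+12-3, 9+9-3, 12+3-3, 13+0) = 15
v[5] = max(3+15-3, 9+12-3, 12+9-3, 13+3-3, 15+0) = 18
v[6] = max(3+18-3, 9+15-3, 12+12-3, 13+9-3, 15+3-3, 18+0) = 21
v[7] = max(3+21-3, 9+18-3, 12+15-3, …, 18+3-3, 14+0) = 24
v[8] = max(3+24-3, 9+21-3, 12+18-3, …, 14+3-3, 19+0) = 27
v[9] = max(3+27-3, 9+24-3, 12+21-3, …, 19+3-3, 19+0) = 30
v[10] = max(3+30-3, 9+27-3, 12+24-3, …, 19+3-3, 20+0) = 33
One optimal plan: pieces 2 + 2 + 2 + 2 + 2 (4 cuts) → €45 − €12 = €33.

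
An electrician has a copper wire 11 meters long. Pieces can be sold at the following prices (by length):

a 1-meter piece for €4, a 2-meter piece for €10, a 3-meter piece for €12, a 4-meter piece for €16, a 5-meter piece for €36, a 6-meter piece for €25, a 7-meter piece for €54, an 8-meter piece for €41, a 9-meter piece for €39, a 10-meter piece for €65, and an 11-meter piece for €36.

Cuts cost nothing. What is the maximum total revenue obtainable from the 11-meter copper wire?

Let best[k] be the best obtainable value from length k. For each k, try every first piece i and keep the best of price[i] + best[k−i].
best[1] = 4
best[2] = max(4+4, 10+0) = 10
best[3] = max(4+10, 10+4, 12+0) = 14
best[4] = max(4+14, 10+10, 12+4, 16+0) = 20
best[5] = max(4+20, 10+14, 12+10, 16+4, 36+0) = 36
best[6] = max(4+36, 10+20, 12+14, 16+10, 36+4, 25+0) = 40
best[7] = max(4+40, 10+36, 12+20, …, 25+4, 54+0) = 54
best[8] = max(4+54, 10+40, 12+36, …, 54+4, 41+0) = 58
best[9] = max(4+58, 10+54, 12+40, …, 41+4, 39+0) = 64
best[10] = max(4+64, 10+58, 12+54, …, 39+4, 65+0) = 72
best[11] = max(4+72, 10+64, 12+58, …, 65+4, 36+0) = 76
One optimal cutting: 5 + 5 + 1 → €36 + €36 + €4 = €76.

76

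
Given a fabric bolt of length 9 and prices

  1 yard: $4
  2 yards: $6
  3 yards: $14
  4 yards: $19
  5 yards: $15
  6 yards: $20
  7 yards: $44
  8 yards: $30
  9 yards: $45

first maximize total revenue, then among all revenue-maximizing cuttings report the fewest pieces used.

3

Build r[k] bottom-up: r[k] = max over allowed piece i of (p[i] + r[k−i]).
r[1] = 4
r[2] = 8  (first piece 1, then r[1]=4)
r[3] = 14
r[4] = 19
r[5] = 23  (first piece 1, then r[4]=19)
r[6] = 28  (first piece 3, then r[3]=14)
r[7] = 44
r[8] = 48  (first piece 1, then r[7]=44)
r[9] = 52  (first piece 1, then r[8]=48)
Maximum revenue is $52.
Now minimize piece count subject to staying optimal: for each k, pieces[k] = 1 + min over i with p[i]+r[k−i]=r[k] of pieces[k−i].
pieces[6] = 2
pieces[7] = 1
pieces[8] = 2
pieces[9] = 3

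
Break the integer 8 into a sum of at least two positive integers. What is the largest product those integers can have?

Let P[k] be the best product for length k (with at least one cut). For each first piece i, the rest contributes max(k−i, P[k−i]).
P[2] = 1·max(1,0) = 1·1 = 1
P[3] = 1·max(2,1) = 1·2 = 2
P[4] = 2·max(2,1) = 2·2 = 4
P[5] = 2·max(3,2) = 2·3 = 6
P[6] = 3·max(3,2) = 3·3 = 9
P[7] = 2·max(5,6) = 2·6 = 12
P[8] = 2·max(6,9) = 2·9 = 18
One optimal split: 3 + 3 + 2; product 3·3·2 = 18.

18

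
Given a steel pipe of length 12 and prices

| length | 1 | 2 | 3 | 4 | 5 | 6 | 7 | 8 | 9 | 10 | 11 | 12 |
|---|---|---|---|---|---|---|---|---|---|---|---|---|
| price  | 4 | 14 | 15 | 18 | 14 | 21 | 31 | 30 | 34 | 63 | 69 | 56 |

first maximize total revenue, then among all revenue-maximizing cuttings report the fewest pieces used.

6

Let r[k] be the best obtainable value from length k. For each k, try every first piece i and keep the best of price[i] + r[k−i].
r[1] = 4
r[2] = 14
r[3] = 18  (first piece 1, then r[2]=14)
r[4] = 28  (first piece 2, then r[2]=14)
r[5] = 32  (first piece 1, then r[4]=28)
r[6] = 42  (first piece 2, then r[4]=28)
r[7] = 46  (first piece 1, then r[6]=42)
r[8] = 56  (first piece 2, then r[6]=42)
r[9] = 60  (first piece 1, then r[8]=56)
r[10] = 70  (first piece 2, then r[8]=56)
r[11] = 74  (first piece 1, then r[10]=70)
r[12] = 84  (first piece 2, then r[10]=70)
Maximum revenue is $84.
Now minimize piece count subject to staying optimal: for each k, pieces[k] = 1 + min over i with p[i]+r[k−i]=r[k] of pieces[k−i].
pieces[9] = 5
pieces[10] = 5
pieces[11] = 6
pieces[12] = 6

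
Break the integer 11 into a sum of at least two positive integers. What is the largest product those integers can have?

54

Fill prod[k] for k=2..11: at each k try every first piece i and multiply by the better of (k−i) uncut or prod[k−i].
prod[2] = 1×max(1,0) = 1×1 = 1
prod[3] = max(1×2, 2×1) = 2
prod[4] = max(1×3, 2×2, 3×1) = 4
prod[5] = max(1×4, 2×3, 3×2, 4×1) = 6
prod[6] = max(1×6, 2×4, 3×3, 4×2, 5×1) = 9
prod[7] = max(1×9, 2×6, 3×4, 4×3, 5×2, 6×1) = 12
prod[8] = max(1×12, 2×9, 3×6, …, 6×2, 7×1) = 18
prod[9] = max(1×18, 2×12, 3×9, …, 7×2, 8×1) = 27
prod[10] = max(1×27, 2×18, 3×12, …, 8×2, 9×1) = 36
prod[11] = max(1×36, 2×27, 3×18, …, 9×2, 10×1) = 54
One optimal split: 3 + 3 + 3 + 2; product 3×3×3×2 = 54.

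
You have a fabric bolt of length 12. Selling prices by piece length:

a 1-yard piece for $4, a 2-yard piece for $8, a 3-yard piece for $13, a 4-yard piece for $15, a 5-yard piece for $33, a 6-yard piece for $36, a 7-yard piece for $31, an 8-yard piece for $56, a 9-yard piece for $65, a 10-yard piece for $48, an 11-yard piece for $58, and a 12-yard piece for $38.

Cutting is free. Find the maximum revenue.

78

Build v[k] bottom-up: v[k] = max over allowed piece i of (p[i] + v[k−i]).
v[1] = 4
v[2] = max(4+4, 8+0) = 8
v[3] = max(4+8, 8+4, 13+0) = 13
v[4] = max(4+13, 8+8, 13+4, 15+0) = 17
v[5] = max(4+17, 8+13, 13+8, 15+4, 33+0) = 33
v[6] = max(4+33, 8+17, 13+13, 15+8, 33+4, 36+0) = 37
v[7] = max(4+37, 8+33, 13+17, …, 36+4, 31+0) = 41
v[8] = max(4+41, 8+37, 13+33, …, 31+4, 56+0) = 56
v[9] = max(4+56, 8+41, 13+37, …, 56+4, 65+0) = 65
v[10] = max(4+65, 8+56, 13+41, …, 65+4, 48+0) = 69
v[11] = max(4+69, 8+65, 13+56, …, 48+4, 58+0) = 73
v[12] = max(4+73, 8+69, 13+65, …, 58+4, 38+0) = 78
One optimal cutting: 9 + 3 → $65 + $13 = $78.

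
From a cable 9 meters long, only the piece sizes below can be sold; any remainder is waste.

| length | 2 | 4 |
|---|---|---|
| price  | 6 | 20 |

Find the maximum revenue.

Consider every possible first cut. best[k] is the best of p[i]+best[k−i] over all sellable i≤k.
best[1] = 0
best[2] = 6
best[3] = 6
best[4] = max(6+6, 20+0) = 20
best[5] = max(6+6, 20+0) = 20
best[6] = max(6+20, 20+6) = 26
best[7] = max(6+20, 20+6) = 26
best[8] = max(6+26, 20+20) = 40
best[9] = max(6+26, 20+20) = 40
One optimal cutting: pieces 4 + 4 with 1 meter of scrap → €40.

40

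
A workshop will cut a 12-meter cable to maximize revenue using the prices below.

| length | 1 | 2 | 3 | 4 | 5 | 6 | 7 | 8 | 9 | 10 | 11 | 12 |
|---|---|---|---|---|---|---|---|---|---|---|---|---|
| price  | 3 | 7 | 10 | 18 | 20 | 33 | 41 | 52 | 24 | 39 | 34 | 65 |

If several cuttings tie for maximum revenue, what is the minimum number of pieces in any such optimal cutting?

Let r[k] be the best obtainable value from length k. For each k, try every first piece i and keep the best of price[i] + r[k−i].
r[1] = 3
r[2] = max(3+3, 7+0) = 7
r[3] = max(3+7, 7+3, 10+0) = 10
r[4] = max(3+10, 7+7, 10+3, 18+0) = 18
r[5] = max(3+18, 7+10, 10+7, 18+3, 20+0) = 21
r[6] = max(3+21, 7+18, 10+10, 18+7, 20+3, 33+0) = 33
r[7] = max(3+33, 7+21, 10+18, …, 33+3, 41+0) = 41
r[8] = max(3+41, 7+33, 10+21, …, 41+3, 52+0) = 52
r[9] = max(3+52, 7+41, 10+33, …, 52+3, 24+0) = 55
r[10] = max(3+55, 7+52, 10+41, …, 24+3, 39+0) = 59
r[11] = max(3+59, 7+55, 10+52, …, 39+3, 34+0) = 62
r[12] = max(3+62, 7+59, 10+55, …, 34+3, 65+0) = 70
Maximum revenue is $70.
Now minimize piece count subject to staying optimal: for each k, pieces[k] = 1 + min over i with p[i]+r[k−i]=r[k] of pieces[k−i].
pieces[9] = 2
pieces[10] = 2
pieces[11] = 2
pieces[12] = 2

2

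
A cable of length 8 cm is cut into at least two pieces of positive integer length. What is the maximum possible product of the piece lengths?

18

Define g[k] = max over 1≤i<k of i · max(k−i, g[k−i]); the inner max lets the remainder stay uncut if that's better.
g[2] = 1·max(1,0) = 1·1 = 1
g[3] = max(1·2, 2·1) = 2
g[4] = max(1·3, 2·2, 3·1) = 4
g[5] = max(1·4, 2·3, 3·2, 4·1) = 6
g[6] = max(1·6, 2·4, 3·3, 4·2, 5·1) = 9
g[7] = max(1·9, 2·6, 3·4, 4·3, 5·2, 6·1) = 12
g[8] = max(1·12, 2·9, 3·6, …, 6·2, 7·1) = 18
One optimal split: 3 + 3 + 2; product 3·3·2 = 18.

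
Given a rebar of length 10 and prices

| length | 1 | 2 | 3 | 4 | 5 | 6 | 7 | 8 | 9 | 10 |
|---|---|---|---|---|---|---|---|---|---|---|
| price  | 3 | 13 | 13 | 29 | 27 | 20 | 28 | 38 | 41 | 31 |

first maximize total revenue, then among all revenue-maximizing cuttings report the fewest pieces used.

3

Let r[k] be the best obtainable value from length k. For each k, try every first piece i and keep the best of price[i] + r[k−i].
r[1] = 3
r[2] = 13
r[3] = 16  (first piece 1, then r[2]=13)
r[4] = 29
r[5] = 32  (first piece 1, then r[4]=29)
r[6] = 42  (first piece 2, then r[4]=29)
r[7] = 45  (first piece 1, then r[6]=42)
r[8] = 58  (first piece 4, then r[4]=29)
r[9] = 61  (first piece 1, then r[8]=58)
r[10] = 71  (first piece 2, then r[8]=58)
Maximum revenue is ₹71.
Now minimize piece count subject to staying optimal: for each k, pieces[k] = 1 + min over i with p[i]+r[k−i]=r[k] of pieces[k−i].
pieces[7] = 3
pieces[8] = 2
pieces[9] = 3
pieces[10] = 3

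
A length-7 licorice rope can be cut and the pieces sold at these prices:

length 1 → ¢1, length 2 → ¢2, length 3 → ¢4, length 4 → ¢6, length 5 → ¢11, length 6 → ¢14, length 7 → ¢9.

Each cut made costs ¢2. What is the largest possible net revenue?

Consider every possible first cut. net[k] is the best of p[i]+net[k−i] over all sellable i≤k, charging 2 whenever i<k.
net[1] = 1
net[2] = 2
net[3] = 4
net[4] = 6
net[5] = 11
net[6] = 14
net[7] = 13  (first piece 1, then net[6]=14)
One optimal plan: pieces 6 + 1 (1 cut) → ¢15 − ¢2 = ¢13.

13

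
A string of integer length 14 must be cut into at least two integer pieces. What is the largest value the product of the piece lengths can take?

Define prod[k] = max over 1≤i<k of i · max(k−i, prod[k−i]); the inner max lets the remainder stay uncut if that's better.
prod[2] = 1×max(1,0) = 1×1 = 1
prod[3] = 1×max(2,1) = 1×2 = 2
prod[4] = 2×max(2,1) = 2×2 = 4
prod[5] = 2×max(3,2) = 2×3 = 6
prod[6] = 3×max(3,2) = 3×3 = 9
prod[7] = 2×max(5,6) = 2×6 = 12
prod[8] = 2×max(6,9) = 2×9 = 18
prod[9] = 3×max(6,9) = 3×9 = 27
prod[10] = 2×max(8,18) = 2×18 = 36
prod[11] = 2×max(9,27) = 2×27 = 54
prod[12] = 3×max(9,27) = 3×27 = 81
prod[13] = 2×max(11,54) = 2×54 = 108
prod[14] = 2×max(12,81) = 2×81 = 162
One optimal split: 3 + 3 + 3 + 3 + 2; product 3×3×3×3×2 = 162.

162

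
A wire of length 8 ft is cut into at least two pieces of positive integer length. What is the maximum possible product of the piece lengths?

18

Fill g[k] for k=2..8: at each k try every first piece i and multiply by the better of (k−i) uncut or g[k−i].
g[2] = 1×max(1,0) = 1×1 = 1
g[3] = 1×max(2,1) = 1×2 = 2
g[4] = 2×max(2,1) = 2×2 = 4
g[5] = 2×max(3,2) = 2×3 = 6
g[6] = 3×max(3,2) = 3×3 = 9
g[7] = 2×max(5,6) = 2×6 = 12
g[8] = 2×max(6,9) = 2×9 = 18
One optimal split: 3 + 3 + 2; product 3×3×2 = 18.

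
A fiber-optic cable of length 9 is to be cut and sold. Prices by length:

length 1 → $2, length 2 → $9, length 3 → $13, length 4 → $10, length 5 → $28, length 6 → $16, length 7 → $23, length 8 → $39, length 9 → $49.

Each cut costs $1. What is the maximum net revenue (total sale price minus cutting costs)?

49

Consider every possible first cut. r[k] is the best of p[i]+r[k−i] over all sellable i≤k, charging 1 whenever i<k.
r[1] = 2
r[2] = 9
r[3] = 13
r[4] = 17  (first piece 2, then r[2]=9)
r[5] = 28
r[6] = 29  (first piece 1, then r[5]=28)
r[7] = 36  (first piece 2, then r[5]=28)
r[8] = 40  (first piece 3, then r[5]=28)
r[9] = 49
Best is to make no cuts and sell whole for $49.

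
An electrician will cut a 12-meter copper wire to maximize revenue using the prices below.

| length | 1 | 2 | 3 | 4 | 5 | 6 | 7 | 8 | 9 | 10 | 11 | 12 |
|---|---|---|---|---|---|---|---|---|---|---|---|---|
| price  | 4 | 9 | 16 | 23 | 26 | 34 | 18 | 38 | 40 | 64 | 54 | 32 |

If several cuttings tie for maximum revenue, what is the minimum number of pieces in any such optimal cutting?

Build r[k] bottom-up: r[k] = max over allowed piece i of (p[i] + r[k−i]).
r[1] = 4
r[2] = max(4+4, 9+0) = 9
r[3] = max(4+9, 9+4, 16+0) = 16
r[4] = max(4+16, 9+9, 16+4, 23+0) = 23
r[5] = max(4+23, 9+16, 16+9, 23+4, 26+0) = 27
r[6] = max(4+27, 9+23, 16+16, 23+9, 26+4, 34+0) = 34
r[7] = max(4+34, 9+27, 16+23, …, 34+4, 18+0) = 39
r[8] = max(4+39, 9+34, 16+27, …, 18+4, 38+0) = 46
r[9] = max(4+46, 9+39, 16+34, …, 38+4, 40+0) = 50
r[10] = max(4+50, 9+46, 16+39, …, 40+4, 64+0) = 64
r[11] = max(4+64, 9+50, 16+46, …, 64+4, 54+0) = 68
r[12] = max(4+68, 9+64, 16+50, …, 54+4, 32+0) = 73
Maximum revenue is €73.
Now minimize piece count subject to staying optimal: for each k, pieces[k] = 1 + min over i with p[i]+r[k−i]=r[k] of pieces[k−i].
pieces[9] = 2
pieces[10] = 1
pieces[11] = 2
pieces[12] = 2

2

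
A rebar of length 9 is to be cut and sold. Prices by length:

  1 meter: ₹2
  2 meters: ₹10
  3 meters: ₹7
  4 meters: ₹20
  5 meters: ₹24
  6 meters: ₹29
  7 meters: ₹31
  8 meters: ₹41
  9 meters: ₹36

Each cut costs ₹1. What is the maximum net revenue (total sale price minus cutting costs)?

Consider every possible first cut. r[k] is the best of p[i]+r[k−i] over all sellable i≤k, charging 1 whenever i<k.
r[1] = 2
r[2] = max(2+2-1, 10+0) = 10
r[3] = max(2+10-1, 10+2-1, 7+0) = 11
r[4] = max(2+11-1, 10+10-1, 7+2-1, 20+0) = 20
r[5] = max(2+20-1, 10+11-1, 7+10-1, 20+2-1, 24+0) = 24
r[6] = max(2+24-1, 10+20-1, 7+11-1, 20+10-1, 24+2-1, 29+0) = 29
r[7] = max(2+29-1, 10+24-1, 7+20-1, …, 29+2-1, 31+0) = 33
r[8] = max(2+33-1, 10+29-1, 7+24-1, …, 31+2-1, 41+0) = 41
r[9] = max(2+41-1, 10+33-1, 7+29-1, …, 41+2-1, 36+0) = 43
One optimal plan: pieces 5 + 4 (1 cut) → ₹44 − ₹1 = ₹43.

43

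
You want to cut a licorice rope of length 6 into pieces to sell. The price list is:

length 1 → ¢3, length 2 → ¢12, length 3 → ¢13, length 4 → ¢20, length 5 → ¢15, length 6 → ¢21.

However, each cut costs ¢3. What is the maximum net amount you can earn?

30

Let v[k] be the best obtainable value from length k. For each k, try every first piece i and keep the best of price[i] + v[k−i] minus the 3 cut fee when i<k.
v[1] = 3
v[2] = 12
v[3] = 13
v[4] = 21  (first piece 2, then v[2]=12)
v[5] = 22  (first piece 2, then v[3]=13)
v[6] = 30  (first piece 2, then v[4]=21)
One optimal plan: pieces 2 + 2 + 2 (2 cuts) → ¢36 − ¢6 = ¢30.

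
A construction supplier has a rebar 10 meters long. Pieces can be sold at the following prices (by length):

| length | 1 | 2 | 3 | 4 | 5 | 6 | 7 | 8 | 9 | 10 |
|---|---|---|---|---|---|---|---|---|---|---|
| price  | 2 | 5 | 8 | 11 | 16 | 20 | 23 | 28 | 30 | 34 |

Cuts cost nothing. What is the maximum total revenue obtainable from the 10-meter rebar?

Build v[k] bottom-up: v[k] = max over allowed piece i of (p[i] + v[k−i]).
v[1] = 2
v[2] = 5
v[3] = 8
v[4] = 11
v[5] = 16
v[6] = 20
v[7] = 23
v[8] = 28
v[9] = 30  (first piece 1, then v[8]=28)
v[10] = 34
Best is to sell the whole 10-meter piece uncut for ₹34.

34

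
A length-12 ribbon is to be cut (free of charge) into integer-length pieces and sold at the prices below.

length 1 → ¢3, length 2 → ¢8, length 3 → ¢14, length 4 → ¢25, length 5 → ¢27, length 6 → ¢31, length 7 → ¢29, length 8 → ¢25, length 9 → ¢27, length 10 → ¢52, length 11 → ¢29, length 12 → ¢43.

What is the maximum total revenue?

75

Consider every possible first cut. r[k] is the best of p[i]+r[k−i] over all sellable i≤k.
r[1] = 3
r[2] = max(3+3, 8+0) = 8
r[3] = max(3+8, 8+3, 14+0) = 14
r[4] = max(3+14, 8+8, 14+3, 25+0) = 25
r[5] = max(3+25, 8+14, 14+8, 25+3, 27+0) = 28
r[6] = max(3+28, 8+25, 14+14, 25+8, 27+3, 31+0) = 33
r[7] = max(3+33, 8+28, 14+25, …, 31+3, 29+0) = 39
r[8] = max(3+39, 8+33, 14+28, …, 29+3, 25+0) = 50
r[9] = max(3+50, 8+39, 14+33, …, 25+3, 27+0) = 53
r[10] = max(3+53, 8+50, 14+39, …, 27+3, 52+0) = 58
r[11] = max(3+58, 8+53, 14+50, …, 52+3, 29+0) = 64
r[12] = max(3+64, 8+58, 14+53, …, 29+3, 43+0) = 75
One optimal cutting: 4 + 4 + 4 → ¢25 + ¢25 + ¢25 = ¢75.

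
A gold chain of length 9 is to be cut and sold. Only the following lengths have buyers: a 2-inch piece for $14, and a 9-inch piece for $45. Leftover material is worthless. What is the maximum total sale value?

56

Build r[k] bottom-up: r[k] = max over allowed piece i of (p[i] + r[k−i]).
r[1] = 0
r[2] = 14
r[3] = 14
r[4] = 28  (first piece 2, then r[2]=14)
r[5] = 28
r[6] = 42  (first piece 2, then r[4]=28)
r[7] = 42
r[8] = 56  (first piece 2, then r[6]=42)
r[9] = 56
One optimal cutting: pieces 2 + 2 + 2 + 2 with 1 inch of scrap → $56.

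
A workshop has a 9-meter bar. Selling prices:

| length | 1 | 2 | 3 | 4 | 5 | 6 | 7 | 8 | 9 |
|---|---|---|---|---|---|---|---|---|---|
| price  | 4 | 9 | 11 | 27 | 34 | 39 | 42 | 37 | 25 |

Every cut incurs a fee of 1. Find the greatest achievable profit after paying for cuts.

Build r[k] bottom-up: r[k] = max over allowed piece i of (p[i] + r[k−i]) − 1 per cut.
r[1] = 4
r[2] = 9
r[3] = 12  (first piece 1, then r[2]=9)
r[4] = 27
r[5] = 34
r[6] = 39
r[7] = 42  (first piece 1, then r[6]=39)
r[8] = 53  (first piece 4, then r[4]=27)
r[9] = 60  (first piece 4, then r[5]=34)
One optimal plan: pieces 5 + 4 (1 cut) → 61 − 1 = 60.

60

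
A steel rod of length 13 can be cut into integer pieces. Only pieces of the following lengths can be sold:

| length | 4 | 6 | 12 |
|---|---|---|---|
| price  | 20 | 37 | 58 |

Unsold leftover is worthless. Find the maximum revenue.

Let f[k] be the best obtainable value from length k. For each k, try every first piece i and keep the best of price[i] + f[k−i].
f[1] = 0
f[2] = 0
f[3] = 0
f[4] = 20
f[5] = 20
f[6] = 37
f[7] = 37
f[8] = 40  (first piece 4, then f[4]=20)
f[9] = 40
f[10] = 57  (first piece 4, then f[6]=37)
f[11] = 57
f[12] = 74  (first piece 6, then f[6]=37)
f[13] = 74
One optimal cutting: pieces 6 + 6 with 1 unit of scrap → $74.

74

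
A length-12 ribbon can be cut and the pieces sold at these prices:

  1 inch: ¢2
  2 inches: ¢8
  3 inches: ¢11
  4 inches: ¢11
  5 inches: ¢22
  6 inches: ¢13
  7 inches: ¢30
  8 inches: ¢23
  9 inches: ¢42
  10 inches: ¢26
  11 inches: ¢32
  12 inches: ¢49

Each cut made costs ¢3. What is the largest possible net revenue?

Consider every possible first cut. r[k] is the best of p[i]+r[k−i] over all sellable i≤k, charging 3 whenever i<k.
r[1] = 2
r[2] = 8
r[3] = 11
r[4] = 13  (first piece 2, then r[2]=8)
r[5] = 22
r[6] = 21  (first piece 1, then r[5]=22)
r[7] = 30
r[8] = 30  (first piece 3, then r[5]=22)
r[9] = 42
r[10] = 41  (first piece 1, then r[9]=42)
r[11] = 47  (first piece 2, then r[9]=42)
r[12] = 50  (first piece 3, then r[9]=42)
One optimal plan: pieces 9 + 3 (1 cut) → ¢53 − ¢3 = ¢50.

50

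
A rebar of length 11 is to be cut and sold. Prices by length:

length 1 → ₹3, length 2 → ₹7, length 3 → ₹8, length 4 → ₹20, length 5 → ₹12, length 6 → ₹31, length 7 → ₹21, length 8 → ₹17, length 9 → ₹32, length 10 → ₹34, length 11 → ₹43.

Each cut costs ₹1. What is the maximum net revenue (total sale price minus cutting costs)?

52

Build v[k] bottom-up: v[k] = max over allowed piece i of (p[i] + v[k−i]) − 1 per cut.
v[1] = 3
v[2] = 7
v[3] = 9  (first piece 1, then v[2]=7)
v[4] = 20
v[5] = 22  (first piece 1, then v[4]=20)
v[6] = 31
v[7] = 33  (first piece 1, then v[6]=31)
v[8] = 39  (first piece 4, then v[4]=20)
v[9] = 41  (first piece 1, then v[8]=39)
v[10] = 50  (first piece 4, then v[6]=31)
v[11] = 52  (first piece 1, then v[10]=50)
One optimal plan: pieces 6 + 4 + 1 (2 cuts) → ₹54 − ₹2 = ₹52.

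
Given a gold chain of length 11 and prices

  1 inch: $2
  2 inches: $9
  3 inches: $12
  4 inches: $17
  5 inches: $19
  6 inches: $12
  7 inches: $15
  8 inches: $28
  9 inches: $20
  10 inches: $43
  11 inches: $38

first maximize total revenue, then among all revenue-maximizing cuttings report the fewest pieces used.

5

Build r[k] bottom-up: r[k] = max over allowed piece i of (p[i] + r[k−i]).
r[1] = 2
r[2] = 9
r[3] = 12
r[4] = 18  (first piece 2, then r[2]=9)
r[5] = 21  (first piece 2, then r[3]=12)
r[6] = 27  (first piece 2, then r[4]=18)
r[7] = 30  (first piece 2, then r[5]=21)
r[8] = 36  (first piece 2, then r[6]=27)
r[9] = 39  (first piece 2, then r[7]=30)
r[10] = 45  (first piece 2, then r[8]=36)
r[11] = 48  (first piece 2, then r[9]=39)
Maximum revenue is $48.
Now minimize piece count subject to staying optimal: for each k, pieces[k] = 1 + min over i with p[i]+r[k−i]=r[k] of pieces[k−i].
pieces[8] = 4
pieces[9] = 4
pieces[10] = 5
pieces[11] = 5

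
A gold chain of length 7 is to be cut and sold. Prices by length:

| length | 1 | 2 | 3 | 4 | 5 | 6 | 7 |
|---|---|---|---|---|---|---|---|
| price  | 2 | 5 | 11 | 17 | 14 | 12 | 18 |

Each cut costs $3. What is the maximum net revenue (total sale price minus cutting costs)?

Consider every possible first cut. r[k] is the best of p[i]+r[k−i] over all sellable i≤k, charging 3 whenever i<k.
r[1] = 2
r[2] = max(2+2-3, 5+0) = 5
r[3] = max(2+5-3, 5+2-3, 11+0) = 11
r[4] = max(2+11-3, 5+5-3, 11+2-3, 17+0) = 17
r[5] = max(2+17-3, 5+11-3, 11+5-3, 17+2-3, 14+0) = 16
r[6] = max(2+16-3, 5+17-3, 11+11-3, 17+5-3, 14+2-3, 12+0) = 19
r[7] = max(2+19-3, 5+16-3, 11+17-3, …, 12+2-3, 18+0) = 25
One optimal plan: pieces 4 + 3 (1 cut) → $28 − $3 = $25.

25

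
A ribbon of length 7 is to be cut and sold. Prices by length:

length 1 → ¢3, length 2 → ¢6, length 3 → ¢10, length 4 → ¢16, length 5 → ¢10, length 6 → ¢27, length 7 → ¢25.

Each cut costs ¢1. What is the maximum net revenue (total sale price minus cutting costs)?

29

Consider every possible first cut. net[k] is the best of p[i]+net[k−i] over all sellable i≤k, charging 1 whenever i<k.
net[1] = 3
net[2] = 6
net[3] = 10
net[4] = 16
net[5] = 18  (first piece 1, then net[4]=16)
net[6] = 27
net[7] = 29  (first piece 1, then net[6]=27)
One optimal plan: pieces 6 + 1 (1 cut) → ¢30 − ¢1 = ¢29.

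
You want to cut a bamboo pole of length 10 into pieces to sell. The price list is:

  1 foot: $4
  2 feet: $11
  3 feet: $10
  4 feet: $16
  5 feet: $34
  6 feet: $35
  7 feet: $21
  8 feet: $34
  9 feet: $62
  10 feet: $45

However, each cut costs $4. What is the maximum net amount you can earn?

64

Consider every possible first cut. net[k] is the best of p[i]+net[k−i] over all sellable i≤k, charging 4 whenever i<k.
net[1] = 4
net[2] = 11
net[3] = 11  (first piece 1, then net[2]=11)
net[4] = 18  (first piece 2, then net[2]=11)
net[5] = 34
net[6] = 35
net[7] = 41  (first piece 2, then net[5]=34)
net[8] = 42  (first piece 2, then net[6]=35)
net[9] = 62
net[10] = 64  (first piece 5, then net[5]=34)
One optimal plan: pieces 5 + 5 (1 cut) → $68 − $4 = $64.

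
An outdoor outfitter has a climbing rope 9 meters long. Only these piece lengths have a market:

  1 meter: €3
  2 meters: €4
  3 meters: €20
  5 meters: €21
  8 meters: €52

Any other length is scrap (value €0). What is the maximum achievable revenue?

60

Consider every possible first cut. r[k] is the best of p[i]+r[k−i] over all sellable i≤k.
r[1] = 3
r[2] = max(3+3, 4+0) = 6
r[3] = max(3+6, 4+3, 20+0) = 20
r[4] = max(3+20, 4+6, 20+3) = 23
r[5] = max(3+23, 4+20, 20+6, 21+0) = 26
r[6] = max(3+26, 4+23, 20+20, 21+3) = 40
r[7] = max(3+40, 4+26, 20+23, 21+6) = 43
r[8] = max(3+43, 4+40, 20+26, 21+20, 52+0) = 52
r[9] = max(3+52, 4+43, 20+40, 21+23, 52+3) = 60
One optimal cutting: 3 + 3 + 3 → €60.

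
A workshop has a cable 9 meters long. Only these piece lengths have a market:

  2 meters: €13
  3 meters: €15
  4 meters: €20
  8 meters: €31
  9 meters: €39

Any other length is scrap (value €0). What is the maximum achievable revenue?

54

Consider every possible first cut. best[k] is the best of p[i]+best[k−i] over all sellable i≤k.
best[1] = 0
best[2] = 13
best[3] = 15
best[4] = 26  (first piece 2, then best[2]=13)
best[5] = 28  (first piece 2, then best[3]=15)
best[6] = 39  (first piece 2, then best[4]=26)
best[7] = 41  (first piece 2, then best[5]=28)
best[8] = 52  (first piece 2, then best[6]=39)
best[9] = 54  (first piece 2, then best[7]=41)
One optimal cutting: 3 + 2 + 2 + 2 → €54.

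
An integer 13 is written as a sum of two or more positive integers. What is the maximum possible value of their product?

108

Fill f[k] for k=2..13: at each k try every first piece i and multiply by the better of (k−i) uncut or f[k−i].
f[2] = 1·max(1,0) = 1·1 = 1
f[3] = max(1·2, 2·1) = 2
f[4] = max(1·3, 2·2, 3·1) = 4
f[5] = max(1·4, 2·3, 3·2, 4·1) = 6
f[6] = max(1·6, 2·4, 3·3, 4·2, 5·1) = 9
f[7] = max(1·9, 2·6, 3·4, 4·3, 5·2, 6·1) = 12
f[8] = max(1·12, 2·9, 3·6, …, 6·2, 7·1) = 18
f[9] = max(1·18, 2·12, 3·9, …, 7·2, 8·1) = 27
f[10] = max(1·27, 2·18, 3·12, …, 8·2, 9·1) = 36
f[11] = max(1·36, 2·27, 3·18, …, 9·2, 10·1) = 54
f[12] = max(1·54, 2·36, 3·27, …, 10·2, 11·1) = 81
f[13] = max(1·81, 2·54, 3·36, …, 11·2, 12·1) = 108
One optimal split: 3 + 3 + 3 + 2 + 2; product 3·3·3·2·2 = 108.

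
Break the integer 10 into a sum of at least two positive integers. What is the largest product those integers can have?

36

Fill f[k] for k=2..10: at each k try every first piece i and multiply by the better of (k−i) uncut or f[k−i].
f[2] = 1·max(1,0) = 1·1 = 1
f[3] = 1·max(2,1) = 1·2 = 2
f[4] = 2·max(2,1) = 2·2 = 4
f[5] = 2·max(3,2) = 2·3 = 6
f[6] = 3·max(3,2) = 3·3 = 9
f[7] = 2·max(5,6) = 2·6 = 12
f[8] = 2·max(6,9) = 2·9 = 18
f[9] = 3·max(6,9) = 3·9 = 27
f[10] = 2·max(8,18) = 2·18 = 36
One optimal split: 3 + 3 + 2 + 2; product 3·3·2·2 = 36.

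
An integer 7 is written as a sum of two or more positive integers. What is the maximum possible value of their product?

Fill m[k] for k=2..7: at each k try every first piece i and multiply by the better of (k−i) uncut or m[k−i].
m[2] = 1×max(1,0) = 1×1 = 1
m[3] = 1×max(2,1) = 1×2 = 2
m[4] = 2×max(2,1) = 2×2 = 4
m[5] = 2×max(3,2) = 2×3 = 6
m[6] = 3×max(3,2) = 3×3 = 9
m[7] = 2×max(5,6) = 2×6 = 12
One optimal split: 3 + 2 + 2; product 3×2×2 = 12.

12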